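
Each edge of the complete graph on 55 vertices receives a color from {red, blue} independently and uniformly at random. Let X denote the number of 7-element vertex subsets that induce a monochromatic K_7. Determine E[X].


Let X = Σ_S X_S over the C(55, 7) = 202927725 subsets S of size 7, where X_S = 1 if the K_7 on S is monochromatic.
For a fixed S, the K_7 on S has C(7, 2) = 21 edges. P[all 21 edges red] = (1/2)^21, and likewise for blue, so P[monochromatic] = 2·(1/2)^21 = 2^{1 − 21} = 1/1048576.
By linearity of expectation: E[X] = C(55, 7) · 2^{1 − 21} = 202927725 · 1/1048576 = 202927725/1048576.
Numerically: E[X] ≈ 193.526959.

E[X] = C(55,7)·2^(1−C(7,2)) = 202927725/1048576 ≈ 193.526959.


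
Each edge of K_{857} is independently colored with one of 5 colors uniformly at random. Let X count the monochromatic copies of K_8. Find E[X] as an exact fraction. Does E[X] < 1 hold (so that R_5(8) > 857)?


E[X] = C(857, 8) · 5^{1 − 28} = 6983854138365964575 · 5^{−27} = 6983854138365964575/7450580596923828125.
As a reduced fraction: E[X] = 279354165534638583/298023223876953125 ≈ 0.937357.
Is E[X] < 1? YES.
Since E[X] < 1, there exists a 5-coloring of K_{857} with no monochromatic K_8; hence R_5(8) > 857.

E[X] = 279354165534638583/298023223876953125 ≈ 0.937357; E[X] < 1, so R_5(8) > 857.


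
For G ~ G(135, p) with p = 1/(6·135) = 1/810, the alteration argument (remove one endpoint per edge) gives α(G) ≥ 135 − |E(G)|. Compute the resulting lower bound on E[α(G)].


E[|E(G)|] = C(135, 2)·p = 9045 · (1/810) = 67/6.
E[α(G)] ≥ n − E[|E(G)|] = 135 − 67/6 = 743/6.
Numerically: ≈ 123.83333.
(This is only a lower bound; the true E[α(G)] may be larger.)

E[α(G)] ≥ 743/6 ≈ 123.83333.


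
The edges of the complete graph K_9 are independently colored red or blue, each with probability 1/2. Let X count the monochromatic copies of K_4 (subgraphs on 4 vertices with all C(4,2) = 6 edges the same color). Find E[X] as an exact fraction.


Let X = Σ_S X_S over the C(9, 4) = 126 subsets S of size 4, where X_S = 1 if the K_4 on S is monochromatic.
For a fixed S, the K_4 on S has C(4, 2) = 6 edges. P[all 6 edges red] = (1/2)^6, and likewise for blue, so P[monochromatic] = 2·(1/2)^6 = 2^{1 − 6} = 1/32.
Summing: E[X] = C(9, 4) · 2^{1 − 6} = 126 · 1/32 = 63/16.
Numerically: E[X] ≈ 3.938.

E[X] = C(9,4)·2^(1−C(4,2)) = 63/16 ≈ 3.938.


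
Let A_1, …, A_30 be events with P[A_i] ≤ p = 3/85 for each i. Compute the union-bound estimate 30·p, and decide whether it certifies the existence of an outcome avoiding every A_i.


Union bound: P[∪_{i=1}^{30} A_i] ≤ Σ_i P[A_i] ≤ 30·p = 30·(3/85) = 18/17.
Numerically: 18/17 ≈ 1.0588.
Is 18/17 < 1? NO.
Since the bound 18/17 is ≥ 1, the union bound is uninformative here; it does NOT by itself certify existence.

30·p = 18/17 ≈ 1.0588; existence NOT certified by the union bound.


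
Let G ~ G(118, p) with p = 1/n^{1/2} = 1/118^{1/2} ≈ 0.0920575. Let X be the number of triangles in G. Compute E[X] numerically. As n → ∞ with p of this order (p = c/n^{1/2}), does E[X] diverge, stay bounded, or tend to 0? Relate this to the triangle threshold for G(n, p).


Number of potential triangles: C(118, 3) = 266916.
Each occurs with probability p³ ≈ (0.0920575)³ ≈ 7.80147981e-04.
By linearity: E[X] = C(118, 3)·p³ ≈ 266916 · 7.80147981e-04 ≈ 208.233979.
Since α = 1/2 < 1, p = c/n^{1/2} ≫ 1/n is above the triangle threshold p ~ 1/n. Asymptotically E[X] ~ (c³/6)·n^{3(1−α)} = (1³/6)·n^{1.5} → ∞; triangles are abundant w.h.p.

E[X] ≈ 208.233979; in regime p = Θ(1/n^{1/2}) E[X] diverges (above the triangle threshold p ~ 1/n).


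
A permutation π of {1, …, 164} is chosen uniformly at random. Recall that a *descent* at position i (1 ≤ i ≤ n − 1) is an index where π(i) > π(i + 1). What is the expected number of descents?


Write X = Σ X_I over i = 1, …, 163, with X_I the indicator of one descent.
There are 163 indicators.
For each fixed i, the pair (π(i), π(i+1)) is a uniformly random ordered pair of distinct values from {1, …, 164}; by symmetry P[π(i) > π(i+1)] = 1/2.
By linearity: E[X] = 163 · (1/2) = (164 − 1) · (1/2) = 163/2 ≈ 81.500000.

E[X] = 163/2 = 81.500000.


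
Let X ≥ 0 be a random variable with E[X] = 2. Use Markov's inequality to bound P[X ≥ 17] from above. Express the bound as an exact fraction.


μ = E[X] = 2, a = 17.
Markov: P[X ≥ 17] ≤ μ/a = (2)/17 = 2/17.
Numerically: ≈ 0.118.
(Since a = 17 > μ = 2.000, the bound 2/17 is < 1 and informative.)

P[X ≥ 17] ≤ 2/17 ≈ 0.118.


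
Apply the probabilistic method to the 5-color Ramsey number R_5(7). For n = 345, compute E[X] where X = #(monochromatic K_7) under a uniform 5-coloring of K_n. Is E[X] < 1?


E[X] = C(345, 7) · 5^{1 − 21} = 108567596033820 · 5^{−20} = 108567596033820/95367431640625.
As a reduced fraction: E[X] = 21713519206764/19073486328125 ≈ 1.13841.
Is E[X] < 1? NO.
Since E[X] ≥ 1, the first-moment bound is inconclusive at n = 345; it does NOT by itself certify R_5(7) > 345.

E[X] = 21713519206764/19073486328125 ≈ 1.13841; E[X] ≥ 1; first-moment method inconclusive here.


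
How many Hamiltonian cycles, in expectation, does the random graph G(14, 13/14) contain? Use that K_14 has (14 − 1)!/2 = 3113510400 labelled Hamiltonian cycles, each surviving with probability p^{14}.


K_14 has (14 − 1)!/2 = 3113510400 labelled Hamiltonian cycles.
For each such Hamiltonian cycle H, let X_H = 1 if all 14 edges of H are present in G. Then P[X_H = 1] = p^{14} = (13/14)^{14} = 3937376385699289/11112006825558016.
By linearity of expectation: E[X] = Σ_H E[X_H] = 3113510400 · p^{14} = 3113510400 · 3937376385699289/11112006825558016 = 3420497300666614836525/3100448333024.
Numerically: E[X] ≈ 1.103e+09.

E[X] = 3113510400 · (13/14)^{14} = 3420497300666614836525/3100448333024 ≈ 1.103e+09.


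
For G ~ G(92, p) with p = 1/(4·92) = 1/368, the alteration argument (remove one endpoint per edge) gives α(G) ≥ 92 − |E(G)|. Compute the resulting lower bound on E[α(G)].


E[|E(G)|] = C(92, 2)·p = 4186 · (1/368) = 91/8.
E[α(G)] ≥ n − E[|E(G)|] = 92 − 91/8 = 645/8.
Numerically: ≈ 80.625.
(This is only a lower bound; the true E[α(G)] may be larger.)

E[α(G)] ≥ 645/8 ≈ 80.625.


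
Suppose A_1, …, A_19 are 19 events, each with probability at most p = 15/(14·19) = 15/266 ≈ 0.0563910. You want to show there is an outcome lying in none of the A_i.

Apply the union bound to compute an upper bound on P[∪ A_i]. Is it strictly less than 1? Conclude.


Union bound: P[∪_{i=1}^{19} A_i] ≤ Σ_i P[A_i] ≤ 19·p = 19·(15/266) = 15/14.
Numerically: 15/14 ≈ 1.0714286.
Is 15/14 < 1? NO.
Since the bound 15/14 is ≥ 1, the union bound is uninformative here; it does NOT by itself certify existence.

19·p = 15/14 ≈ 1.0714286; existence NOT certified by the union bound.


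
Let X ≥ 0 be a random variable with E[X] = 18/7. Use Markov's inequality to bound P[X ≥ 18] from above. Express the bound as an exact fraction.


μ = E[X] = 18/7, a = 18.
Markov: P[X ≥ 18] ≤ μ/a = (18/7)/18 = 1/7.
Numerically: ≈ 0.14286.
(Since a = 18 > μ = 2.57143, the bound 1/7 is < 1 and informative.)

P[X ≥ 18] ≤ 1/7 ≈ 0.14286.


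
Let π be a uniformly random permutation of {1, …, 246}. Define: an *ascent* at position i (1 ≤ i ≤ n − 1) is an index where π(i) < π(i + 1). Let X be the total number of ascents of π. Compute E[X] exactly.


Write X = Σ X_I over i = 1, …, 245, with X_I the indicator of one ascent.
There are 245 indicators.
For each fixed i, the pair (π(i), π(i+1)) is a uniformly random ordered pair of distinct values from {1, …, 246}; by symmetry P[π(i) < π(i+1)] = 1/2.
By linearity: E[X] = 245 · (1/2) = (246 − 1) · (1/2) = 245/2 ≈ 122.50000.

E[X] = 245/2 = 122.50000.


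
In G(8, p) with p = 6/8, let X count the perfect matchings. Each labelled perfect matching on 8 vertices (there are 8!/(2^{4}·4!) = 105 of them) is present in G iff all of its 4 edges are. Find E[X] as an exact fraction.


K_8 has 8!/(2^{4}·4!) = 105 labelled perfect matchings.
For each such perfect matching H, let X_H = 1 if all 4 edges of H are present in G. Then P[X_H = 1] = p^{4} = (3/4)^{4} = 81/256.
Summing the indicators: E[X] = Σ_H E[X_H] = 105 · p^{4} = 105 · 81/256 = 8505/256.
Numerically: E[X] ≈ 33.223.

E[X] = 105 · (3/4)^{4} = 8505/256 ≈ 33.223.


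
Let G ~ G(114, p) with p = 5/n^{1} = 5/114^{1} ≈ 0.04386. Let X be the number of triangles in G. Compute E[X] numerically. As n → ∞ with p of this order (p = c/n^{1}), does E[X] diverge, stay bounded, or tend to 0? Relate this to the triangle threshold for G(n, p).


Number of potential triangles: C(114, 3) = 240464.
Each occurs with probability p³ ≈ (0.04386)³ ≈ 8.4371440e-05.
By linearity: E[X] = C(114, 3)·p³ ≈ 240464 · 8.4371440e-05 ≈ 20.28829.
Here α = 1, so p = 5/n is exactly at the triangle threshold p ~ 1/n. Asymptotically E[X] → c³/6 = 5³/6 = 125/6 ≈ 20.83333, a bounded constant. In this regime the triangle count is asymptotically Poisson(c³/6).

E[X] ≈ 20.28829; in regime p = Θ(1/n^{1}) E[X] stays bounded (at the triangle threshold p ~ 1/n).


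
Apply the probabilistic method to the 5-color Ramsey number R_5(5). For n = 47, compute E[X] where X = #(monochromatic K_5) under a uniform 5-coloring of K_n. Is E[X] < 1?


E[X] = C(47, 5) · 5^{1 − 10} = 1533939 · 5^{−9} = 1533939/1953125.
As a reduced fraction: E[X] = 1533939/1953125 ≈ 0.7854.
Is E[X] < 1? YES.
Since E[X] < 1, there exists a 5-coloring of K_{47} with no monochromatic K_5; hence R_5(5) > 47.

E[X] = 1533939/1953125 ≈ 0.7854; E[X] < 1, so R_5(5) > 47.


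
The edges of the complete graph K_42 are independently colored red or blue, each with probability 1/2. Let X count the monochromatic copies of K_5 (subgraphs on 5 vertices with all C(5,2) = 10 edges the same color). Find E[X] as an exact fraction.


Let X = Σ_S X_S over the C(42, 5) = 850668 subsets S of size 5, where X_S = 1 if the K_5 on S is monochromatic.
For a fixed S, the K_5 on S has C(5, 2) = 10 edges. P[all 10 edges red] = (1/2)^10, and likewise for blue, so P[monochromatic] = 2·(1/2)^10 = 2^{1 − 10} = 1/512.
By linearity: E[X] = C(42, 5) · 2^{1 − 10} = 850668 · 1/512 = 212667/128.
Numerically: E[X] ≈ 1661.461.

E[X] = C(42,5)·2^(1−C(5,2)) = 212667/128 ≈ 1661.461.


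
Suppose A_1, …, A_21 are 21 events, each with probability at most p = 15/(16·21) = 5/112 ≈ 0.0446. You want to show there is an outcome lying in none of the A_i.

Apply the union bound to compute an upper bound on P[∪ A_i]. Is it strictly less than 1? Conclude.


Union bound: P[∪_{i=1}^{21} A_i] ≤ Σ_i P[A_i] ≤ 21·p = 21·(5/112) = 15/16.
Numerically: 15/16 ≈ 0.9375.
Is 15/16 < 1? YES.
Since P[∪ A_i] ≤ 15/16 < 1, the complement has P[∩ A_i^c] ≥ 1 − 15/16 = 1/16 > 0, so some outcome avoids every A_i.

21·p = 15/16 ≈ 0.9375; existence CERTIFIED by the union bound.


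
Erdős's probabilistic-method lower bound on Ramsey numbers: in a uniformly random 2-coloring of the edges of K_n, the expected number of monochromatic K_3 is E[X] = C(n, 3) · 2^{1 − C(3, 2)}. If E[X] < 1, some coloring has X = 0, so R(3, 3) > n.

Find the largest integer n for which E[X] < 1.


We need C(n, 3) · 2^{1 − 3} < 1, i.e. C(n, 3) < 2^{3 − 1} = 4.
Check values of n near the boundary:
  n = 3: C(3, 3) = 1; 1 < 4? YES
  n = 4: C(4, 3) = 4; 4 < 4? NO
The largest n with C(n, 3) < 4 is n = 3 (where E[X] = 1/4 ≈ 0.2500000). Hence R(3, 3) > 3, i.e. R(3, 3) ≥ 4.

Largest n = 3; hence R(3, 3) > 3.


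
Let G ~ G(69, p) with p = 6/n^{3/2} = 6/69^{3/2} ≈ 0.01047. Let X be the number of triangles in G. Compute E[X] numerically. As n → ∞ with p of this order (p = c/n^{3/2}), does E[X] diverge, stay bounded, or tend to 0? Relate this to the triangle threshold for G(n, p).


Number of potential triangles: C(69, 3) = 52394.
Each occurs with probability p³ ≈ (0.01047)³ ≈ 1.147183e-06.
By linearity: E[X] = C(69, 3)·p³ ≈ 52394 · 1.147183e-06 ≈ 0.0601.
Since α = 3/2 > 1, p = c/n^{3/2} = o(1/n) is below the triangle threshold p ~ 1/n. Asymptotically E[X] ~ (c³/6)·n^{3(1−α)} = (6³/6)·n^{-1.5} → 0, so by Markov's inequality G has no triangles w.h.p.

E[X] ≈ 0.0601; in regime p = Θ(1/n^{3/2}) E[X] tends to 0 (below the triangle threshold p ~ 1/n).


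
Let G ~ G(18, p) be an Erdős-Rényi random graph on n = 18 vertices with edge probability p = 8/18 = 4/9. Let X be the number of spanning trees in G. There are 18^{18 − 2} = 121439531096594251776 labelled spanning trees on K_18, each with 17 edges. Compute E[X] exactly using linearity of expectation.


K_18 has 18^{18 − 2} = 121439531096594251776 labelled spanning trees.
For each such spanning tree H, let X_H = 1 if all 17 edges of H are present in G. Then P[X_H = 1] = p^{17} = (4/9)^{17} = 17179869184/16677181699666569.
By linearity of expectation: E[X] = Σ_H E[X_H] = 121439531096594251776 · p^{17} = 121439531096594251776 · 17179869184/16677181699666569 = 1125899906842624/9.
Numerically: E[X] ≈ 1.251e+14.

E[X] = 121439531096594251776 · (4/9)^{17} = 1125899906842624/9 ≈ 1.251e+14.


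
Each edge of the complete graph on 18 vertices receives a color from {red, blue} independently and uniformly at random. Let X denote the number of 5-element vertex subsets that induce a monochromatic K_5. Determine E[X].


Let X = Σ_S X_S over the C(18, 5) = 8568 subsets S of size 5, where X_S = 1 if the K_5 on S is monochromatic.
For a fixed S, the K_5 on S has C(5, 2) = 10 edges. P[all 10 edges red] = (1/2)^10, and likewise for blue, so P[monochromatic] = 2·(1/2)^10 = 2^{1 − 10} = 1/512.
Summing: E[X] = C(18, 5) · 2^{1 − 10} = 8568 · 1/512 = 1071/64.
Numerically: E[X] ≈ 16.73438.

E[X] = C(18,5)·2^(1−C(5,2)) = 1071/64 ≈ 16.73438.


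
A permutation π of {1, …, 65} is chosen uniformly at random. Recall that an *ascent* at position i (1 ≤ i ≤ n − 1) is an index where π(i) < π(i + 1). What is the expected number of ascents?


Write X = Σ X_I over i = 1, …, 64, with X_I the indicator of one ascent.
There are 64 indicators.
For each fixed i, the pair (π(i), π(i+1)) is a uniformly random ordered pair of distinct values from {1, …, 65}; by symmetry P[π(i) < π(i+1)] = 1/2.
By linearity: E[X] = 64 · (1/2) = (65 − 1) · (1/2) = 32 ≈ 32.0000.

E[X] = 32 = 32.0000.


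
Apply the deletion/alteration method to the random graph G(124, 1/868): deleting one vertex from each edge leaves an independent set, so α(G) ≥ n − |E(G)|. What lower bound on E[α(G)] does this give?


E[|E(G)|] = C(124, 2)·p = 7626 · (1/868) = 123/14.
E[α(G)] ≥ n − E[|E(G)|] = 124 − 123/14 = 1613/14.
Numerically: ≈ 115.2143.
(This is only a lower bound; the true E[α(G)] may be larger.)

E[α(G)] ≥ 1613/14 ≈ 115.2143.


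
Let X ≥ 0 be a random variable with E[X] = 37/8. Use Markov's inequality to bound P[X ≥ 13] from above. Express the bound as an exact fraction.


μ = E[X] = 37/8, a = 13.
Markov: P[X ≥ 13] ≤ μ/a = (37/8)/13 = 37/104.
Numerically: ≈ 0.3558.
(Since a = 13 > μ = 4.6250, the bound 37/104 is < 1 and informative.)

P[X ≥ 13] ≤ 37/104 ≈ 0.3558.


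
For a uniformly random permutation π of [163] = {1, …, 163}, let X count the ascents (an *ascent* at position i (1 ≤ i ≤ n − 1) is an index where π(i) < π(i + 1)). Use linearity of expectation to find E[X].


Write X = Σ X_I over i = 1, …, 162, with X_I the indicator of one ascent.
There are 162 indicators.
For each fixed i, the pair (π(i), π(i+1)) is a uniformly random ordered pair of distinct values from {1, …, 163}; by symmetry P[π(i) < π(i+1)] = 1/2.
By linearity: E[X] = 162 · (1/2) = (163 − 1) · (1/2) = 81 ≈ 81.0000.

E[X] = 81 = 81.0000.


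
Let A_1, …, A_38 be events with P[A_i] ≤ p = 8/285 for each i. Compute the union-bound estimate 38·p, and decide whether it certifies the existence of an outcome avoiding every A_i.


Union bound: P[∪_{i=1}^{38} A_i] ≤ Σ_i P[A_i] ≤ 38·p = 38·(8/285) = 16/15.
Numerically: 16/15 ≈ 1.067.
Is 16/15 < 1? NO.
Since the bound 16/15 is ≥ 1, the union bound is uninformative here; it does NOT by itself certify existence.

38·p = 16/15 ≈ 1.067; existence NOT certified by the union bound.


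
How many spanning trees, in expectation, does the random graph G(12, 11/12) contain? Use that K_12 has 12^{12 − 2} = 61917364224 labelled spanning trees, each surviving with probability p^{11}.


K_12 has 12^{12 − 2} = 61917364224 labelled spanning trees.
For each such spanning tree H, let X_H = 1 if all 11 edges of H are present in G. Then P[X_H = 1] = p^{11} = (11/12)^{11} = 285311670611/743008370688.
Summing the indicators: E[X] = Σ_H E[X_H] = 61917364224 · p^{11} = 61917364224 · 285311670611/743008370688 = 285311670611/12.
Numerically: E[X] ≈ 2.38e+10.

E[X] = 61917364224 · (11/12)^{11} = 285311670611/12 ≈ 2.38e+10.


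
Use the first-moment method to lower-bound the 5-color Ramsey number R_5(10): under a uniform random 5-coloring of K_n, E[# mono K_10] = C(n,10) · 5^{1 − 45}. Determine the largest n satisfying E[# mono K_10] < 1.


We need C(n, 10) · 5^{1 − 45} < 1, i.e. C(n, 10) < 5^{45 − 1} = 5684341886080801486968994140625.
Check values of n near the boundary:
  n = 5391: C(5391, 10) = 5666344714787188828795213697883; 5666344714787188828795213697883 < 5684341886080801486968994140625? YES
  n = 5392: C(5392, 10) = 5676873040158402483252283957448; 5676873040158402483252283957448 < 5684341886080801486968994140625? YES
  n = 5393: C(5393, 10) = 5687418968154238267170642278008; 5687418968154238267170642278008 < 5684341886080801486968994140625? NO
  n = 5394: C(5394, 10) = 5697982524930156243149785372878; 5697982524930156243149785372878 < 5684341886080801486968994140625? NO
The largest n with C(n, 10) < 5684341886080801486968994140625 is n = 5392 (where E[X] = 5676873040158402483252283957448/5684341886080801486968994140625 ≈ 0.999). Hence R_5(10) > 5392, i.e. R_5(10) ≥ 5393.

Largest n = 5392; hence R_5(10) > 5392.


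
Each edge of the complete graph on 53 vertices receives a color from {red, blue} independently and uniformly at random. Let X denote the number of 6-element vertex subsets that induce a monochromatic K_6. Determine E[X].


Let X = Σ_S X_S over the C(53, 6) = 22957480 subsets S of size 6, where X_S = 1 if the K_6 on S is monochromatic.
For a fixed S, the K_6 on S has C(6, 2) = 15 edges. P[all 15 edges red] = (1/2)^15, and likewise for blue, so P[monochromatic] = 2·(1/2)^15 = 2^{1 − 15} = 1/16384.
Summing: E[X] = C(53, 6) · 2^{1 − 15} = 22957480 · 1/16384 = 2869685/2048.
Numerically: E[X] ≈ 1401.213.

E[X] = C(53,6)·2^(1−C(6,2)) = 2869685/2048 ≈ 1401.213.


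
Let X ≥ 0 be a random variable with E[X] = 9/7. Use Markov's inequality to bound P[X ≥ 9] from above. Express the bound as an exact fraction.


μ = E[X] = 9/7, a = 9.
Markov: P[X ≥ 9] ≤ μ/a = (9/7)/9 = 1/7.
Numerically: ≈ 0.1429.
(Since a = 9 > μ = 1.2857, the bound 1/7 is < 1 and informative.)

P[X ≥ 9] ≤ 1/7 ≈ 0.1429.


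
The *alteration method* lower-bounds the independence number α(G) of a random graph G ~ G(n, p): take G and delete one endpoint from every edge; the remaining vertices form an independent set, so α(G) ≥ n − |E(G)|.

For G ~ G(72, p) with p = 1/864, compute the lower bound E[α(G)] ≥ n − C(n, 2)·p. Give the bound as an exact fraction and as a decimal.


E[|E(G)|] = C(72, 2)·p = 2556 · (1/864) = 71/24.
E[α(G)] ≥ n − E[|E(G)|] = 72 − 71/24 = 1657/24.
Numerically: ≈ 69.0417.
(This is only a lower bound; the true E[α(G)] may be larger.)

E[α(G)] ≥ 1657/24 ≈ 69.0417.


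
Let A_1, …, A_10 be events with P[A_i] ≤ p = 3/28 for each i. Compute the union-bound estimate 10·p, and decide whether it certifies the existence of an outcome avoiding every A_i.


Union bound: P[∪_{i=1}^{10} A_i] ≤ Σ_i P[A_i] ≤ 10·p = 10·(3/28) = 15/14.
Numerically: 15/14 ≈ 1.07143.
Is 15/14 < 1? NO.
Since the bound 15/14 is ≥ 1, the union bound is uninformative here; it does NOT by itself certify existence.

10·p = 15/14 ≈ 1.07143; existence NOT certified by the union bound.


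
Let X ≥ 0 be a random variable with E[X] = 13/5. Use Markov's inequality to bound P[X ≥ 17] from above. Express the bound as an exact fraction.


μ = E[X] = 13/5, a = 17.
Markov: P[X ≥ 17] ≤ μ/a = (13/5)/17 = 13/85.
Numerically: ≈ 0.152941.
(Since a = 17 > μ = 2.600000, the bound 13/85 is < 1 and informative.)

P[X ≥ 17] ≤ 13/85 ≈ 0.152941.


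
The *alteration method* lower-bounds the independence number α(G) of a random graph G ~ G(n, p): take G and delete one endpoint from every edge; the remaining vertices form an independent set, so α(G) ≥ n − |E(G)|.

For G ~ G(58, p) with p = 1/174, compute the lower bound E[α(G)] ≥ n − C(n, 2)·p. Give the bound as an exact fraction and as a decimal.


E[|E(G)|] = C(58, 2)·p = 1653 · (1/174) = 19/2.
E[α(G)] ≥ n − E[|E(G)|] = 58 − 19/2 = 97/2.
Numerically: ≈ 48.50000.
(This is only a lower bound; the true E[α(G)] may be larger.)

E[α(G)] ≥ 97/2 ≈ 48.50000.


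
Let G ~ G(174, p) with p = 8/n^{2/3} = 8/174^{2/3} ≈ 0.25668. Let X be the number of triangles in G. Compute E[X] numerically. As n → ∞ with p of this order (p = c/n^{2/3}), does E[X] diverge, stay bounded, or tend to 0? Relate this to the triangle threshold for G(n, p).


Number of potential triangles: C(174, 3) = 862924.
Each occurs with probability p³ ≈ (0.25668)³ ≈ 1.6911085e-02.
By linearity: E[X] = C(174, 3)·p³ ≈ 862924 · 1.6911085e-02 ≈ 14592.98084.
Since α = 2/3 < 1, p = c/n^{2/3} ≫ 1/n is above the triangle threshold p ~ 1/n. Asymptotically E[X] ~ (c³/6)·n^{3(1−α)} = (8³/6)·n^{1} → ∞; triangles are abundant w.h.p.

E[X] ≈ 14592.98084; in regime p = Θ(1/n^{2/3}) E[X] diverges (above the triangle threshold p ~ 1/n).


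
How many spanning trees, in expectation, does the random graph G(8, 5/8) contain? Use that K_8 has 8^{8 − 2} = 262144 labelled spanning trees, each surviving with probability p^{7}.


K_8 has 8^{8 − 2} = 262144 labelled spanning trees.
For each such spanning tree H, let X_H = 1 if all 7 edges of H are present in G. Then P[X_H = 1] = p^{7} = (5/8)^{7} = 78125/2097152.
Summing the indicators: E[X] = Σ_H E[X_H] = 262144 · p^{7} = 262144 · 78125/2097152 = 78125/8.
Numerically: E[X] ≈ 9766.

E[X] = 262144 · (5/8)^{7} = 78125/8 ≈ 9766.


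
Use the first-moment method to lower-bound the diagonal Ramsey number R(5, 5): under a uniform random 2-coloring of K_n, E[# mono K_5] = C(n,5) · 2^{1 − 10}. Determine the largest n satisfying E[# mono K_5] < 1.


We need C(n, 5) · 2^{1 − 10} < 1, i.e. C(n, 5) < 2^{10 − 1} = 512.
Check values of n near the boundary:
  n = 5: C(5, 5) = 1; 1 < 512? YES
  n = 6: C(6, 5) = 6; 6 < 512? YES
  n = 7: C(7, 5) = 21; 21 < 512? YES
  n = 8: C(8, 5) = 56; 56 < 512? YES
  n = 9: C(9, 5) = 126; 126 < 512? YES
  n = 10: C(10, 5) = 252; 252 < 512? YES
  n = 11: C(11, 5) = 462; 462 < 512? YES
  n = 12: C(12, 5) = 792; 792 < 512? NO
The largest n with C(n, 5) < 512 is n = 11 (where E[X] = 231/256 ≈ 0.902344). Hence R(5, 5) > 11, i.e. R(5, 5) ≥ 12.

Largest n = 11; hence R(5, 5) > 11.


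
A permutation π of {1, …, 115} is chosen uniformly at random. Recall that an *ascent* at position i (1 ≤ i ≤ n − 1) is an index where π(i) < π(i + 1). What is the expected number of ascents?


Write X = Σ X_I over i = 1, …, 114, with X_I the indicator of one ascent.
There are 114 indicators.
For each fixed i, the pair (π(i), π(i+1)) is a uniformly random ordered pair of distinct values from {1, …, 115}; by symmetry P[π(i) < π(i+1)] = 1/2.
By linearity: E[X] = 114 · (1/2) = (115 − 1) · (1/2) = 57 ≈ 57.00000.

E[X] = 57 = 57.00000.


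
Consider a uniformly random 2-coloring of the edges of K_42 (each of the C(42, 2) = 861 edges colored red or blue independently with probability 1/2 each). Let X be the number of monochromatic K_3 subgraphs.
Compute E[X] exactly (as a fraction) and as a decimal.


Let X = Σ_S X_S over the C(42, 3) = 11480 subsets S of size 3, where X_S = 1 if the K_3 on S is monochromatic.
For a fixed S, the K_3 on S has C(3, 2) = 3 edges. P[all 3 edges red] = (1/2)^3, and likewise for blue, so P[monochromatic] = 2·(1/2)^3 = 2^{1 − 3} = 1/4.
By linearity of expectation: E[X] = C(42, 3) · 2^{1 − 3} = 11480 · 1/4 = 2870.
Numerically: E[X] ≈ 2870.00000.

E[X] = C(42,3)·2^(1−C(3,2)) = 2870 ≈ 2870.00000.


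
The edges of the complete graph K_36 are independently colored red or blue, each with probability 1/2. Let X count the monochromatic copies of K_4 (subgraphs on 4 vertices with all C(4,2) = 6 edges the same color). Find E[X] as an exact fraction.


Let X = Σ_S X_S over the C(36, 4) = 58905 subsets S of size 4, where X_S = 1 if the K_4 on S is monochromatic.
For a fixed S, the K_4 on S has C(4, 2) = 6 edges. P[all 6 edges red] = (1/2)^6, and likewise for blue, so P[monochromatic] = 2·(1/2)^6 = 2^{1 − 6} = 1/32.
By linearity: E[X] = C(36, 4) · 2^{1 − 6} = 58905 · 1/32 = 58905/32.
Numerically: E[X] ≈ 1840.781250.

E[X] = C(36,4)·2^(1−C(4,2)) = 58905/32 ≈ 1840.781250.


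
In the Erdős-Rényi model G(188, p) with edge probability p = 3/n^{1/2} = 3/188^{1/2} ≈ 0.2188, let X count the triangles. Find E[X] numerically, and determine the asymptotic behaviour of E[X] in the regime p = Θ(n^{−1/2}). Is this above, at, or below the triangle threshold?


Number of potential triangles: C(188, 3) = 1089836.
Each occurs with probability p³ ≈ (0.2188)³ ≈ 1.0474348e-02.
By linearity: E[X] = C(188, 3)·p³ ≈ 1089836 · 1.0474348e-02 ≈ 11415.32130.
Since α = 1/2 < 1, p = c/n^{1/2} ≫ 1/n is above the triangle threshold p ~ 1/n. Asymptotically E[X] ~ (c³/6)·n^{3(1−α)} = (3³/6)·n^{1.5} → ∞; triangles are abundant w.h.p.

E[X] ≈ 11415.32130; in regime p = Θ(1/n^{1/2}) E[X] diverges (above the triangle threshold p ~ 1/n).


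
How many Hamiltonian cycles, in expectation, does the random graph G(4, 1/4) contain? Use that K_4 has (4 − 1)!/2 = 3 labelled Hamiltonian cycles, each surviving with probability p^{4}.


K_4 has (4 − 1)!/2 = 3 labelled Hamiltonian cycles.
For each such Hamiltonian cycle H, let X_H = 1 if all 4 edges of H are present in G. Then P[X_H = 1] = p^{4} = (1/4)^{4} = 1/256.
By linearity of expectation: E[X] = Σ_H E[X_H] = 3 · p^{4} = 3 · 1/256 = 3/256.
Numerically: E[X] ≈ 0.0117188.

E[X] = 3 · (1/4)^{4} = 3/256 ≈ 0.0117188.


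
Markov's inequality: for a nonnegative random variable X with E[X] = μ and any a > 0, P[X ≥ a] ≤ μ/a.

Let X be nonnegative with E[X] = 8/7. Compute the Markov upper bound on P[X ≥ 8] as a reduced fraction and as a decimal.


μ = E[X] = 8/7, a = 8.
Markov: P[X ≥ 8] ≤ μ/a = (8/7)/8 = 1/7.
Numerically: ≈ 0.1429.
(Since a = 8 > μ = 1.1429, the bound 1/7 is < 1 and informative.)

P[X ≥ 8] ≤ 1/7 ≈ 0.1429.


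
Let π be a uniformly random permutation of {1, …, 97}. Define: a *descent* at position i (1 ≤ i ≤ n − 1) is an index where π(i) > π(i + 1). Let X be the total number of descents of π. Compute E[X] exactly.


Write X = Σ X_I over i = 1, …, 96, with X_I the indicator of one descent.
There are 96 indicators.
For each fixed i, the pair (π(i), π(i+1)) is a uniformly random ordered pair of distinct values from {1, …, 97}; by symmetry P[π(i) > π(i+1)] = 1/2.
By linearity: E[X] = 96 · (1/2) = (97 − 1) · (1/2) = 48 ≈ 48.0000.

E[X] = 48 = 48.0000.


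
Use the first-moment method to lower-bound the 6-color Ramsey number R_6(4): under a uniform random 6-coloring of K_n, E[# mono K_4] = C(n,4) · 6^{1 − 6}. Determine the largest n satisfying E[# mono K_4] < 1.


We need C(n, 4) · 6^{1 − 6} < 1, i.e. C(n, 4) < 6^{6 − 1} = 7776.
Check values of n near the boundary:
  n = 19: C(19, 4) = 3876; 3876 < 7776? YES
  n = 20: C(20, 4) = 4845; 4845 < 7776? YES
  n = 21: C(21, 4) = 5985; 5985 < 7776? YES
  n = 22: C(22, 4) = 7315; 7315 < 7776? YES
  n = 23: C(23, 4) = 8855; 8855 < 7776? NO
  n = 24: C(24, 4) = 10626; 10626 < 7776? NO
The largest n with C(n, 4) < 7776 is n = 22 (where E[X] = 7315/7776 ≈ 0.940715). Hence R_6(4) > 22, i.e. R_6(4) ≥ 23.

Largest n = 22; hence R_6(4) > 22.


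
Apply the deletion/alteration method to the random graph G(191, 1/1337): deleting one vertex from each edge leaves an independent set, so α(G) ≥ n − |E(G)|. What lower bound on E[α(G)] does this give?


E[|E(G)|] = C(191, 2)·p = 18145 · (1/1337) = 95/7.
E[α(G)] ≥ n − E[|E(G)|] = 191 − 95/7 = 1242/7.
Numerically: ≈ 177.4286.
(This is only a lower bound; the true E[α(G)] may be larger.)

E[α(G)] ≥ 1242/7 ≈ 177.4286.


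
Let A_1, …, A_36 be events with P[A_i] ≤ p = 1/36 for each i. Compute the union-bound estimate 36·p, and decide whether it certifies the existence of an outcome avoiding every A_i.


Union bound: P[∪_{i=1}^{36} A_i] ≤ Σ_i P[A_i] ≤ 36·p = 36·(1/36) = 1.
Numerically: 1 ≈ 1.000000.
Is 1 < 1? NO.
Since the bound 1 is ≥ 1, the union bound is uninformative here; it does NOT by itself certify existence.

36·p = 1 ≈ 1.000000; existence NOT certified by the union bound.


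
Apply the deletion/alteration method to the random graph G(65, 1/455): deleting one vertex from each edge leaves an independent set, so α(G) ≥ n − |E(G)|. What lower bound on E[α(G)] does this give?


E[|E(G)|] = C(65, 2)·p = 2080 · (1/455) = 32/7.
E[α(G)] ≥ n − E[|E(G)|] = 65 − 32/7 = 423/7.
Numerically: ≈ 60.4286.
(This is only a lower bound; the true E[α(G)] may be larger.)

E[α(G)] ≥ 423/7 ≈ 60.4286.


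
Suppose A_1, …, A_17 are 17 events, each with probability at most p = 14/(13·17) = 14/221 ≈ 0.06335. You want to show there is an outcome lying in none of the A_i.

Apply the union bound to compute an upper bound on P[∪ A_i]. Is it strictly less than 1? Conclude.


Union bound: P[∪_{i=1}^{17} A_i] ≤ Σ_i P[A_i] ≤ 17·p = 17·(14/221) = 14/13.
Numerically: 14/13 ≈ 1.07692.
Is 14/13 < 1? NO.
Since the bound 14/13 is ≥ 1, the union bound is uninformative here; it does NOT by itself certify existence.

17·p = 14/13 ≈ 1.07692; existence NOT certified by the union bound.


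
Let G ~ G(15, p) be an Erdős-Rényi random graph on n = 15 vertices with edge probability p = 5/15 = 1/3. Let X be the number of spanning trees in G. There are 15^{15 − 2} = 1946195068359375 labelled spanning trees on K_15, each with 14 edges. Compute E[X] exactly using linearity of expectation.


K_15 has 15^{15 − 2} = 1946195068359375 labelled spanning trees.
For each such spanning tree H, let X_H = 1 if all 14 edges of H are present in G. Then P[X_H = 1] = p^{14} = (1/3)^{14} = 1/4782969.
Summing the indicators: E[X] = Σ_H E[X_H] = 1946195068359375 · p^{14} = 1946195068359375 · 1/4782969 = 1220703125/3.
Numerically: E[X] ≈ 4.069e+08.

E[X] = 1946195068359375 · (1/3)^{14} = 1220703125/3 ≈ 4.069e+08.


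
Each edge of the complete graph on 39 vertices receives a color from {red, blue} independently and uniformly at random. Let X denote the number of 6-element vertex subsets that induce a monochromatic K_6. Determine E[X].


Let X = Σ_S X_S over the C(39, 6) = 3262623 subsets S of size 6, where X_S = 1 if the K_6 on S is monochromatic.
For a fixed S, the K_6 on S has C(6, 2) = 15 edges. P[all 15 edges red] = (1/2)^15, and likewise for blue, so P[monochromatic] = 2·(1/2)^15 = 2^{1 − 15} = 1/16384.
By linearity of expectation: E[X] = C(39, 6) · 2^{1 − 15} = 3262623 · 1/16384 = 3262623/16384.
Numerically: E[X] ≈ 199.13470.

E[X] = C(39,6)·2^(1−C(6,2)) = 3262623/16384 ≈ 199.13470.


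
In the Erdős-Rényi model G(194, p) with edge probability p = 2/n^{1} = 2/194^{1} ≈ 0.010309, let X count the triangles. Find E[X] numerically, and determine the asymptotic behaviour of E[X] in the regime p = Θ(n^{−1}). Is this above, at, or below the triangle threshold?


Number of potential triangles: C(194, 3) = 1198144.
Each occurs with probability p³ ≈ (0.010309)³ ≈ 1.0956827e-06.
By linearity: E[X] = C(194, 3)·p³ ≈ 1198144 · 1.0956827e-06 ≈ 1.31279.
Here α = 1, so p = 2/n is exactly at the triangle threshold p ~ 1/n. Asymptotically E[X] → c³/6 = 2³/6 = 4/3 ≈ 1.33333, a bounded constant. In this regime the triangle count is asymptotically Poisson(c³/6).

E[X] ≈ 1.31279; in regime p = Θ(1/n^{1}) E[X] stays bounded (at the triangle threshold p ~ 1/n).


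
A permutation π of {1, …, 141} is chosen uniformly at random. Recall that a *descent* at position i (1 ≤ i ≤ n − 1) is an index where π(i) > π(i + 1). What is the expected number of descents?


Write X = Σ X_I over i = 1, …, 140, with X_I the indicator of one descent.
There are 140 indicators.
For each fixed i, the pair (π(i), π(i+1)) is a uniformly random ordered pair of distinct values from {1, …, 141}; by symmetry P[π(i) > π(i+1)] = 1/2.
By linearity: E[X] = 140 · (1/2) = (141 − 1) · (1/2) = 70 ≈ 70.000000.

E[X] = 70 = 70.000000.


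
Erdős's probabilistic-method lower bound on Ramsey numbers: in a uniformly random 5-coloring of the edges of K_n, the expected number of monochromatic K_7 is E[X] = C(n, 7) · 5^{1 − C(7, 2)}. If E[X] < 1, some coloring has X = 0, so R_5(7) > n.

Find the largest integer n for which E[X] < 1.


We need C(n, 7) · 5^{1 − 21} < 1, i.e. C(n, 7) < 5^{21 − 1} = 95367431640625.
Check values of n near the boundary:
  n = 337: C(337, 7) = 91989916924632; 91989916924632 < 95367431640625? YES
  n = 338: C(338, 7) = 93935323022736; 93935323022736 < 95367431640625? YES
  n = 339: C(339, 7) = 95915887062372; 95915887062372 < 95367431640625? NO
  n = 340: C(340, 7) = 97932136940560; 97932136940560 < 95367431640625? NO
The largest n with C(n, 7) < 95367431640625 is n = 338 (where E[X] = 93935323022736/95367431640625 ≈ 0.9850). Hence R_5(7) > 338, i.e. R_5(7) ≥ 339.

Largest n = 338; hence R_5(7) > 338.


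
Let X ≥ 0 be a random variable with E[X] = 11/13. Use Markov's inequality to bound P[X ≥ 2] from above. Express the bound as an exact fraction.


μ = E[X] = 11/13, a = 2.
Markov: P[X ≥ 2] ≤ μ/a = (11/13)/2 = 11/26.
Numerically: ≈ 0.423.
(Since a = 2 > μ = 0.846, the bound 11/26 is < 1 and informative.)

P[X ≥ 2] ≤ 11/26 ≈ 0.423.


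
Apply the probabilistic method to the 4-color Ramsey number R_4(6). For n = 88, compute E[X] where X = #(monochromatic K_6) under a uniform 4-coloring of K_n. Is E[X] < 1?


E[X] = C(88, 6) · 4^{1 − 15} = 541931236 · 4^{−14} = 541931236/268435456.
As a reduced fraction: E[X] = 135482809/67108864 ≈ 2.01885.
Is E[X] < 1? NO.
Since E[X] ≥ 1, the first-moment bound is inconclusive at n = 88; it does NOT by itself certify R_4(6) > 88.

E[X] = 135482809/67108864 ≈ 2.01885; E[X] ≥ 1; first-moment method inconclusive here.


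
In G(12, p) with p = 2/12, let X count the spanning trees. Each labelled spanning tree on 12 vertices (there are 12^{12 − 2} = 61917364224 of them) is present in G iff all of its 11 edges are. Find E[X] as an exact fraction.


K_12 has 12^{12 − 2} = 61917364224 labelled spanning trees.
For each such spanning tree H, let X_H = 1 if all 11 edges of H are present in G. Then P[X_H = 1] = p^{11} = (1/6)^{11} = 1/362797056.
By linearity of expectation: E[X] = Σ_H E[X_H] = 61917364224 · p^{11} = 61917364224 · 1/362797056 = 512/3.
Numerically: E[X] ≈ 170.7.

E[X] = 61917364224 · (1/6)^{11} = 512/3 ≈ 170.7.


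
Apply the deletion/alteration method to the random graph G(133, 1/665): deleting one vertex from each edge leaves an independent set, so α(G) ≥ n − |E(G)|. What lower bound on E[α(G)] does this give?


E[|E(G)|] = C(133, 2)·p = 8778 · (1/665) = 66/5.
E[α(G)] ≥ n − E[|E(G)|] = 133 − 66/5 = 599/5.
Numerically: ≈ 119.80000.
(This is only a lower bound; the true E[α(G)] may be larger.)

E[α(G)] ≥ 599/5 ≈ 119.80000.


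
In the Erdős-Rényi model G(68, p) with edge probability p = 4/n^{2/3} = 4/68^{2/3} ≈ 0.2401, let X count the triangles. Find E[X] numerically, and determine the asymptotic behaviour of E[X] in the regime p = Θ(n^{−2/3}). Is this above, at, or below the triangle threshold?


Number of potential triangles: C(68, 3) = 50116.
Each occurs with probability p³ ≈ (0.2401)³ ≈ 1.384083e-02.
By linearity: E[X] = C(68, 3)·p³ ≈ 50116 · 1.384083e-02 ≈ 693.6471.
Since α = 2/3 < 1, p = c/n^{2/3} ≫ 1/n is above the triangle threshold p ~ 1/n. Asymptotically E[X] ~ (c³/6)·n^{3(1−α)} = (4³/6)·n^{1} → ∞; triangles are abundant w.h.p.

E[X] ≈ 693.6471; in regime p = Θ(1/n^{2/3}) E[X] diverges (above the triangle threshold p ~ 1/n).


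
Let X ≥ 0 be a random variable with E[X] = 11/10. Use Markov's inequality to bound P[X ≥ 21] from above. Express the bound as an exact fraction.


μ = E[X] = 11/10, a = 21.
Markov: P[X ≥ 21] ≤ μ/a = (11/10)/21 = 11/210.
Numerically: ≈ 0.05238.
(Since a = 21 > μ = 1.10000, the bound 11/210 is < 1 and informative.)

P[X ≥ 21] ≤ 11/210 ≈ 0.05238.


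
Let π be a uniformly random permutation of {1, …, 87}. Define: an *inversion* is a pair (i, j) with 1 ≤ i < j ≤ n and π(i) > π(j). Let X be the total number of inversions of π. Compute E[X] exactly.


Write X = Σ X_I over the C(87, 2) = 3741 pairs i < j, with X_I the indicator of one inversion.
There are 3741 indicators.
For each fixed pair i < j, the values π(i) and π(j) are two distinct elements of {1, …, 87} in uniformly random order; by symmetry P[π(i) > π(j)] = 1/2.
By linearity: E[X] = 3741 · (1/2) = C(87, 2) · (1/2) = 3741/2 = 3741/2 ≈ 1870.500000.

E[X] = 3741/2 = 1870.500000.


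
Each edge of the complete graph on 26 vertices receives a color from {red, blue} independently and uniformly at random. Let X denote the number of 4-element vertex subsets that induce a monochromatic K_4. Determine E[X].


Let X = Σ_S X_S over the C(26, 4) = 14950 subsets S of size 4, where X_S = 1 if the K_4 on S is monochromatic.
For a fixed S, the K_4 on S has C(4, 2) = 6 edges. P[all 6 edges red] = (1/2)^6, and likewise for blue, so P[monochromatic] = 2·(1/2)^6 = 2^{1 − 6} = 1/32.
By linearity of expectation: E[X] = C(26, 4) · 2^{1 − 6} = 14950 · 1/32 = 7475/16.
Numerically: E[X] ≈ 467.188.

E[X] = C(26,4)·2^(1−C(4,2)) = 7475/16 ≈ 467.188.


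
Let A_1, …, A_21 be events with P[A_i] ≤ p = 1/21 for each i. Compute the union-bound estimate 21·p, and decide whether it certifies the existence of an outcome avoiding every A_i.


Union bound: P[∪_{i=1}^{21} A_i] ≤ Σ_i P[A_i] ≤ 21·p = 21·(1/21) = 1.
Numerically: 1 ≈ 1.000.
Is 1 < 1? NO.
Since the bound 1 is ≥ 1, the union bound is uninformative here; it does NOT by itself certify existence.

21·p = 1 ≈ 1.000; existence NOT certified by the union bound.


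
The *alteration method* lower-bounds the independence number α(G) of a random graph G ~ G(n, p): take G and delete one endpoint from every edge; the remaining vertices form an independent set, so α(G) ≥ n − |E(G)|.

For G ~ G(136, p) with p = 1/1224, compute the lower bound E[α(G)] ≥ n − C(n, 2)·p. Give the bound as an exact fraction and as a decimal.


E[|E(G)|] = C(136, 2)·p = 9180 · (1/1224) = 15/2.
E[α(G)] ≥ n − E[|E(G)|] = 136 − 15/2 = 257/2.
Numerically: ≈ 128.5000.
(This is only a lower bound; the true E[α(G)] may be larger.)

E[α(G)] ≥ 257/2 ≈ 128.5000.


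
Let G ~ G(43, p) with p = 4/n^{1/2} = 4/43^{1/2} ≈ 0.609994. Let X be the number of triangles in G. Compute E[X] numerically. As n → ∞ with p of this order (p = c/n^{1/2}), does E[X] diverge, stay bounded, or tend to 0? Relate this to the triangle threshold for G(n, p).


Number of potential triangles: C(43, 3) = 12341.
Each occurs with probability p³ ≈ (0.609994)³ ≈ 2.26974616e-01.
By linearity: E[X] = C(43, 3)·p³ ≈ 12341 · 2.26974616e-01 ≈ 2801.093740.
Since α = 1/2 < 1, p = c/n^{1/2} ≫ 1/n is above the triangle threshold p ~ 1/n. Asymptotically E[X] ~ (c³/6)·n^{3(1−α)} = (4³/6)·n^{1.5} → ∞; triangles are abundant w.h.p.

E[X] ≈ 2801.093740; in regime p = Θ(1/n^{1/2}) E[X] diverges (above the triangle threshold p ~ 1/n).
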